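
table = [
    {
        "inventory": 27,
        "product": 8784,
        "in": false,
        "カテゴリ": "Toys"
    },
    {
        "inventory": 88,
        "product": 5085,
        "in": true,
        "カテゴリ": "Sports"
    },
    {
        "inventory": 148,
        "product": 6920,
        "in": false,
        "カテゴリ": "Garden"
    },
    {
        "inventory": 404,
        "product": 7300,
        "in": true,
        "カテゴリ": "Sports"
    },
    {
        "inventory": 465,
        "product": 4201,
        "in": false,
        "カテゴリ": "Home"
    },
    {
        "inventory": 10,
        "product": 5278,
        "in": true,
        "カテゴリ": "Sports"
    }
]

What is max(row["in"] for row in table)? True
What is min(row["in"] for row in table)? False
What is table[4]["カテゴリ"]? "Home"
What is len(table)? 6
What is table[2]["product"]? 6920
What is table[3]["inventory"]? 404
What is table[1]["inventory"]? 88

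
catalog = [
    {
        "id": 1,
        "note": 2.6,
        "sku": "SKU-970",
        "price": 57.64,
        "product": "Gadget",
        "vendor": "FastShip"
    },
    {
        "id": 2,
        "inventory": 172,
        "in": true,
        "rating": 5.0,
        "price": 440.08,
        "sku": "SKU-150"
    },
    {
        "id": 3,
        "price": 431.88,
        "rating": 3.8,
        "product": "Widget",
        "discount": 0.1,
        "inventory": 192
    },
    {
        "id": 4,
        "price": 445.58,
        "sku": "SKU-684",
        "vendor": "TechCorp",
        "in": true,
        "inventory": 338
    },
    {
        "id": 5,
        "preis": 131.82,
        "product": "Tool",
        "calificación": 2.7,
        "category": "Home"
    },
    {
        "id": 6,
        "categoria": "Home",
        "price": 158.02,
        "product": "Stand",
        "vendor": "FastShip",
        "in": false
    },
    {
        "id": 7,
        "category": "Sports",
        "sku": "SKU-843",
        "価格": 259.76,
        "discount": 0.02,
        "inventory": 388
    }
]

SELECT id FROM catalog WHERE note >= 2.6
[1]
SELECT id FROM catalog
[1, 2, 3, 4, 5, 6, 7]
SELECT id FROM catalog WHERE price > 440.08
[4]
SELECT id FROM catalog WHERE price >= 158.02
[2, 3, 4, 6]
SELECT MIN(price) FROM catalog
57.64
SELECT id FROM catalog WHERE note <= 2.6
[1]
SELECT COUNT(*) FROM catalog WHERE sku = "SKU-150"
1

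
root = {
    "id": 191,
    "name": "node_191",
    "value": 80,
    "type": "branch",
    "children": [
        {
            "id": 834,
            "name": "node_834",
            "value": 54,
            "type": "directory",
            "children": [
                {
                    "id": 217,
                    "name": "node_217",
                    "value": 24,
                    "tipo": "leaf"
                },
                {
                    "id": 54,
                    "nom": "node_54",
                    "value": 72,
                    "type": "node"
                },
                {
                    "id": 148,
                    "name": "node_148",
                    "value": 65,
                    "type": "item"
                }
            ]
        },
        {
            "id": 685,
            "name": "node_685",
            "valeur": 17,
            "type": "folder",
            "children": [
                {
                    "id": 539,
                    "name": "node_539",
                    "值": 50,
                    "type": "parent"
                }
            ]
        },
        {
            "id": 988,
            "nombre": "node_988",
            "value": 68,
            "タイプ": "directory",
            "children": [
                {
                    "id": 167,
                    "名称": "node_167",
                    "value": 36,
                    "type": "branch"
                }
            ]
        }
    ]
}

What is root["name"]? "node_191"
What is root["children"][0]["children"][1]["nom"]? "node_54"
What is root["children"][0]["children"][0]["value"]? 24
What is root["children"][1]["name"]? "node_685"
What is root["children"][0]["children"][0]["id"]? 217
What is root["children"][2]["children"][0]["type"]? "branch"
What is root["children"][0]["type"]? "directory"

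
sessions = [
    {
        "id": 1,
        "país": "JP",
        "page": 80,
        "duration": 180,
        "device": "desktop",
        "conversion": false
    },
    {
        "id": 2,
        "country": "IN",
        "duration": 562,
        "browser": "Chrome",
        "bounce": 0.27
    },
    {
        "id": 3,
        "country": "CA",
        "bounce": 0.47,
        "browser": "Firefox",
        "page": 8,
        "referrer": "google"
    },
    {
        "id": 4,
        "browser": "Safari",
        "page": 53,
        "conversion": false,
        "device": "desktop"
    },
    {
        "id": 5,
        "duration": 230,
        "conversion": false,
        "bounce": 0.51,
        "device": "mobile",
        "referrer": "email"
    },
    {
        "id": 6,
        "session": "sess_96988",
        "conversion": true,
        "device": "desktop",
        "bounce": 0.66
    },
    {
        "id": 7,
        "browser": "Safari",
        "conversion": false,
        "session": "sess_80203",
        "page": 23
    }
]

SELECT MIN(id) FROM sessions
1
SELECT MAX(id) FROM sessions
7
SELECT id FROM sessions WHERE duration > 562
[]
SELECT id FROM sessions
[1, 2, 3, 4, 5, 6, 7]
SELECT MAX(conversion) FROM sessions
True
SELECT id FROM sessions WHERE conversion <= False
[1, 4, 5, 7]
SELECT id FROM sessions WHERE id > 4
[5, 6, 7]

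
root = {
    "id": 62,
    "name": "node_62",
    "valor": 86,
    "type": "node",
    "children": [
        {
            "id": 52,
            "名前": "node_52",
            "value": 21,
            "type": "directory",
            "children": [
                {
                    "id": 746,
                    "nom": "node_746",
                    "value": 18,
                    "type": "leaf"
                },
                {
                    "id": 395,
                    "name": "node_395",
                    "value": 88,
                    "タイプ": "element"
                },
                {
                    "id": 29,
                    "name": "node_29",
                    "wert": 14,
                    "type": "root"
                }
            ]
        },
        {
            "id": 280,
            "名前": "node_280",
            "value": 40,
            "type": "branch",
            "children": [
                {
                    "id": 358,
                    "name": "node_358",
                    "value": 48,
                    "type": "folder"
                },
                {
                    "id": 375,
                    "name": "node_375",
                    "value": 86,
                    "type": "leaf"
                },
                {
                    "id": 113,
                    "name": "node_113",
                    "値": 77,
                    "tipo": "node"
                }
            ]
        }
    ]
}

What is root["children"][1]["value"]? 40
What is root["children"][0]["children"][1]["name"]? "node_395"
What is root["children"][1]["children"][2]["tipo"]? "node"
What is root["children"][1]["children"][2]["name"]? "node_113"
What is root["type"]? "node"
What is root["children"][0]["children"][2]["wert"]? 14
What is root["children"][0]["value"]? 21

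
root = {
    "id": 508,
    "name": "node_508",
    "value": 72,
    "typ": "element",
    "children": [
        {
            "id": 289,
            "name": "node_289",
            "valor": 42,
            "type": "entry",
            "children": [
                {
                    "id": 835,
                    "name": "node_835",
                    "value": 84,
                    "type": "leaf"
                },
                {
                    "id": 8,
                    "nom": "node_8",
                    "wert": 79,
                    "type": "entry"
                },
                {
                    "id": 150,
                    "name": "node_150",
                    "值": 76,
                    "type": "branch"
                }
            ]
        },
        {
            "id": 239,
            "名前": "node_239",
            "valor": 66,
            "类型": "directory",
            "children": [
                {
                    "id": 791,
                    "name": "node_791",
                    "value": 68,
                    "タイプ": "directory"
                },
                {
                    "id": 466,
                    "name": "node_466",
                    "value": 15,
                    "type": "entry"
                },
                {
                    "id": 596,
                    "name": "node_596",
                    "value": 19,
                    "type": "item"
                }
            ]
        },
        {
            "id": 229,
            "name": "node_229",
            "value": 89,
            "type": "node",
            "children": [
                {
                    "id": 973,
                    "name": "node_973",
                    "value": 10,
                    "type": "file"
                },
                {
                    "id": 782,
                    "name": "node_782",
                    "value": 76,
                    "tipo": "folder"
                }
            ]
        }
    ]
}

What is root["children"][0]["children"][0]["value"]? 84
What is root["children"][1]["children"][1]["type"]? "entry"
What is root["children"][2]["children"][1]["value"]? 76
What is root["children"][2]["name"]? "node_229"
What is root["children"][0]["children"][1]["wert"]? 79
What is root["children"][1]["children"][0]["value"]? 68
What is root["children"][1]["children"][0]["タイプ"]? "directory"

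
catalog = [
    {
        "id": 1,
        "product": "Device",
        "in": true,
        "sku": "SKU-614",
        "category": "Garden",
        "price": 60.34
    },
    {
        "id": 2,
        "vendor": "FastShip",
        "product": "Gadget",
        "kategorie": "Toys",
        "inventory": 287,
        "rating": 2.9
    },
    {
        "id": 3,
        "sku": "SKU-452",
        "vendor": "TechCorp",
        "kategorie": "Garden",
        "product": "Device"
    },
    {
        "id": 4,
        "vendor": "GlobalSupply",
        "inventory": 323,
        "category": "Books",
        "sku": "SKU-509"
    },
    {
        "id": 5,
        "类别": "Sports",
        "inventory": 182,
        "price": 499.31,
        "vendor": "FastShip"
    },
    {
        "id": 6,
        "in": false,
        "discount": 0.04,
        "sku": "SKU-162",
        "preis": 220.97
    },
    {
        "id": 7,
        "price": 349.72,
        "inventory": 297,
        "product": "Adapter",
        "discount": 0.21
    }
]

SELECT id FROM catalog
[1, 2, 3, 4, 5, 6, 7]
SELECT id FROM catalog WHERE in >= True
[1]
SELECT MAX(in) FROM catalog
True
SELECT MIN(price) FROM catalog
60.34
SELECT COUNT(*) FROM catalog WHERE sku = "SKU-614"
1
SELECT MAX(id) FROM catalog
7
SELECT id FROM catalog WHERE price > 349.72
[5]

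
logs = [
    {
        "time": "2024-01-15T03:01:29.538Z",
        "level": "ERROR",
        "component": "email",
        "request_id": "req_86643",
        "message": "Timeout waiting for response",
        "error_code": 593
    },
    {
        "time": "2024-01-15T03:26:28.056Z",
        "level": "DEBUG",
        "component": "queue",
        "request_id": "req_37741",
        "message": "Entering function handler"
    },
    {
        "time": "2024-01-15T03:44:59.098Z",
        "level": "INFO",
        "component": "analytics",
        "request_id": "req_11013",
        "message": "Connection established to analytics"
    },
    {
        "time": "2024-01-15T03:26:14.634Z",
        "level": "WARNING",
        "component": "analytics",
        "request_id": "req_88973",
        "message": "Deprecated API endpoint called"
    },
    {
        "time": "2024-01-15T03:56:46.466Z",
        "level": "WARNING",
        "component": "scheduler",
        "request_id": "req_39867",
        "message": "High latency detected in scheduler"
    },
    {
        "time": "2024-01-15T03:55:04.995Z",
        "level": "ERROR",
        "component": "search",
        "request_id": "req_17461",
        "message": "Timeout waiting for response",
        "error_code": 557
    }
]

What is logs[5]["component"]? "search"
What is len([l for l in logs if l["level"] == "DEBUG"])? 1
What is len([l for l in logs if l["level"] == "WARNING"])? 2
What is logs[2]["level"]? "INFO"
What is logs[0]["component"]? "email"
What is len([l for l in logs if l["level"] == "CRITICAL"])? 0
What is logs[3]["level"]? "WARNING"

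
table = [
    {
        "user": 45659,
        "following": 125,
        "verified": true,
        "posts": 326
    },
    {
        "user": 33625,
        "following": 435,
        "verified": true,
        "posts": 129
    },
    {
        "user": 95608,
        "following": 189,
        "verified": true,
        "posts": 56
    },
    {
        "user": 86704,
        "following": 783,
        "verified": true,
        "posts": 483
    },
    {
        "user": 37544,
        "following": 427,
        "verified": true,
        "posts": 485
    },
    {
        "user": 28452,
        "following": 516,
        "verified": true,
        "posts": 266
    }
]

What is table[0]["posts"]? 326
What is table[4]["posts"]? 485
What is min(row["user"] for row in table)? 28452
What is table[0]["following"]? 125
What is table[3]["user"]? 86704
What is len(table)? 6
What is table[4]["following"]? 427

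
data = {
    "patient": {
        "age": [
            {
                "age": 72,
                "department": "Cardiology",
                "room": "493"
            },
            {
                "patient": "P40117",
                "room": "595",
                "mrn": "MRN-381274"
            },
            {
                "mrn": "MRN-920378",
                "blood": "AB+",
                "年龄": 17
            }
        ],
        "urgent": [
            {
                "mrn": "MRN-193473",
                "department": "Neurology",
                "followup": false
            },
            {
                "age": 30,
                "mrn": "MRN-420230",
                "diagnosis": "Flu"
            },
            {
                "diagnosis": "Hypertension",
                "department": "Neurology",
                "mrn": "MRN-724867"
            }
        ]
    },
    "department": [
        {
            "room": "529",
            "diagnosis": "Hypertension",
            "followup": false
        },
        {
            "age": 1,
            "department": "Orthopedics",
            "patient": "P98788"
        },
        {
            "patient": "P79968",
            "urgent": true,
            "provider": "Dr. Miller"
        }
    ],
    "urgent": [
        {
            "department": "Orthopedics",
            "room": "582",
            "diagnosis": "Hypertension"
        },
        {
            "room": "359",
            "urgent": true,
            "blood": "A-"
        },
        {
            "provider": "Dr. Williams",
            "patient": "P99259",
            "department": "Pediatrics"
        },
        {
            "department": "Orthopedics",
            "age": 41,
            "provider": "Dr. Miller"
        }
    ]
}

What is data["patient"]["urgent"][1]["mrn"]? "MRN-420230"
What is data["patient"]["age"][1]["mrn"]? "MRN-381274"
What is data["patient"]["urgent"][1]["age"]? 30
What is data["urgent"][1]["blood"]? "A-"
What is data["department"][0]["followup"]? False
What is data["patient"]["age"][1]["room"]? "595"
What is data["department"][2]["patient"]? "P79968"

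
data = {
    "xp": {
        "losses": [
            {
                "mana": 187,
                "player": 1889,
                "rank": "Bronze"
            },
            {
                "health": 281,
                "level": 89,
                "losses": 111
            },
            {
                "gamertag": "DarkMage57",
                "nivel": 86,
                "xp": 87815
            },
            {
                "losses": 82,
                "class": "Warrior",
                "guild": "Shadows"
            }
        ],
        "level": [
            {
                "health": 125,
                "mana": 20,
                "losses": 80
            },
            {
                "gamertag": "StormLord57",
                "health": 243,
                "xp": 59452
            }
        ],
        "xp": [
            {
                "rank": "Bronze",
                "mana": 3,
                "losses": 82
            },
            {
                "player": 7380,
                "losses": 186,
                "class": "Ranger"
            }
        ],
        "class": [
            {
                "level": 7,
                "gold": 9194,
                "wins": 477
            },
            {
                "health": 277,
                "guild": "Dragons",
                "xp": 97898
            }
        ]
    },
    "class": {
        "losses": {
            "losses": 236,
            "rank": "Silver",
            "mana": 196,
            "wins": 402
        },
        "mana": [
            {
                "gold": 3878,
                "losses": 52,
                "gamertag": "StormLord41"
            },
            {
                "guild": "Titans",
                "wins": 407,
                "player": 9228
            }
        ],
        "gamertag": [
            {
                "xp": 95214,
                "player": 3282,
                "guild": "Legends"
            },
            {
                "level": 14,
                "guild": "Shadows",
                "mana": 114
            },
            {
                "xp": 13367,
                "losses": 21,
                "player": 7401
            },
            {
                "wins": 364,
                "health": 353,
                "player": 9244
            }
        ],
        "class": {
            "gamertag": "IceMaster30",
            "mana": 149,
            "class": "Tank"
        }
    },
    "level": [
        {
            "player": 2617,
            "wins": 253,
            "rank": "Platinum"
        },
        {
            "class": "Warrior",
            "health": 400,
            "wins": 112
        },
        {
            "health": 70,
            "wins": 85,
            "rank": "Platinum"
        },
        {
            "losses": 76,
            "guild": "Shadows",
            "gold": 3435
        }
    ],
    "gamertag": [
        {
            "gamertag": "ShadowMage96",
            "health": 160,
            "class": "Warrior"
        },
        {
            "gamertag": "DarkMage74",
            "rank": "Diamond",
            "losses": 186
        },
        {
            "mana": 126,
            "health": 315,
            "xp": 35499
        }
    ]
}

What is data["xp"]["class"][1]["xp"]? 97898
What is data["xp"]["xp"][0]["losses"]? 82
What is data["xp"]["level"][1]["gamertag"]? "StormLord57"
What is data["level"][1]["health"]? 400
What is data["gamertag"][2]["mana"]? 126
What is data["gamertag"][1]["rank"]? "Diamond"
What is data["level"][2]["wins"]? 85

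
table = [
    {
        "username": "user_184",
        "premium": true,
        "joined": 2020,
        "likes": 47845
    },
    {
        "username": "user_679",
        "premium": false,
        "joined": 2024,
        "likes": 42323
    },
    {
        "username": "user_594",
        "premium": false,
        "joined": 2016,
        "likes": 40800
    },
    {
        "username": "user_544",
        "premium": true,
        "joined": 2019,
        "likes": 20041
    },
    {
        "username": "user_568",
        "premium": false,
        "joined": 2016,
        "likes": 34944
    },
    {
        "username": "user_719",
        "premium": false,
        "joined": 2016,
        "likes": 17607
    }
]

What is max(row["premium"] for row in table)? True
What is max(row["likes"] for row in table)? 47845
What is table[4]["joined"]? 2016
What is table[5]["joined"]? 2016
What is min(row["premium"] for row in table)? False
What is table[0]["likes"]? 47845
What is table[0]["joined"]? 2020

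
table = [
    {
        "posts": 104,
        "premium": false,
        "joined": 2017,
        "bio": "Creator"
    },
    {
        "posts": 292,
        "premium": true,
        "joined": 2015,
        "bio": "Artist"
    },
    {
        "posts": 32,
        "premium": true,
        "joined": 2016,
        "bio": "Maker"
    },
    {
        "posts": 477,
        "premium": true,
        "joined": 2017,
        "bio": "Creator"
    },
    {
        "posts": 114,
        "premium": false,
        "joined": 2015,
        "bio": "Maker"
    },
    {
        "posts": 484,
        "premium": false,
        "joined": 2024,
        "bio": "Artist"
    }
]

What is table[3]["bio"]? "Creator"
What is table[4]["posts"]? 114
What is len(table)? 6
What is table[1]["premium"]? True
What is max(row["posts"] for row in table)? 484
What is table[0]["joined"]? 2017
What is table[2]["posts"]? 32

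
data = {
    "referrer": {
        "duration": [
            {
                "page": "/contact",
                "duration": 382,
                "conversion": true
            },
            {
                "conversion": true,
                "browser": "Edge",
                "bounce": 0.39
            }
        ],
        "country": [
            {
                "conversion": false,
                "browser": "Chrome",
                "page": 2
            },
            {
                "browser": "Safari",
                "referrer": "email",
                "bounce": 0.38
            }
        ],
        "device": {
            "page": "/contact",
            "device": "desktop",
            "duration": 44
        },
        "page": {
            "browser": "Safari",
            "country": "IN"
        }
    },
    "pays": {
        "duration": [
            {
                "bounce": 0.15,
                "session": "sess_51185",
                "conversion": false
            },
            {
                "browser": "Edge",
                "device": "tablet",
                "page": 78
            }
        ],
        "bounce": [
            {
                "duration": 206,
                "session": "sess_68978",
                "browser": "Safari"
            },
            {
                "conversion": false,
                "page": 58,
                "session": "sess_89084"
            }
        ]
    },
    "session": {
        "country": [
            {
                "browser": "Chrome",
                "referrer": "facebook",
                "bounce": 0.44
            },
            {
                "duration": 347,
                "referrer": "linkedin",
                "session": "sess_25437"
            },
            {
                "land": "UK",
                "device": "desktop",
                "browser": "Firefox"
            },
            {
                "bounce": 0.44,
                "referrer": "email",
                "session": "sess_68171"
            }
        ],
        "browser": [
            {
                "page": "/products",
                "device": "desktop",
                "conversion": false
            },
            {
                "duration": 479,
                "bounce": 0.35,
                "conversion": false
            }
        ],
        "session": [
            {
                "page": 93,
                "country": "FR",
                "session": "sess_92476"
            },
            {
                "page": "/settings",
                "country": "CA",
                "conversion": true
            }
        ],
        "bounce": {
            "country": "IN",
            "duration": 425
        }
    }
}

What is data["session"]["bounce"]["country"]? "IN"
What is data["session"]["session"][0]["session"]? "sess_92476"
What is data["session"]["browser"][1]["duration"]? 479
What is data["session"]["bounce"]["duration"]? 425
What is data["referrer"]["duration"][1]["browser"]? "Edge"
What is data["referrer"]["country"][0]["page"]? 2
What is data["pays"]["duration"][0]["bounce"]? 0.15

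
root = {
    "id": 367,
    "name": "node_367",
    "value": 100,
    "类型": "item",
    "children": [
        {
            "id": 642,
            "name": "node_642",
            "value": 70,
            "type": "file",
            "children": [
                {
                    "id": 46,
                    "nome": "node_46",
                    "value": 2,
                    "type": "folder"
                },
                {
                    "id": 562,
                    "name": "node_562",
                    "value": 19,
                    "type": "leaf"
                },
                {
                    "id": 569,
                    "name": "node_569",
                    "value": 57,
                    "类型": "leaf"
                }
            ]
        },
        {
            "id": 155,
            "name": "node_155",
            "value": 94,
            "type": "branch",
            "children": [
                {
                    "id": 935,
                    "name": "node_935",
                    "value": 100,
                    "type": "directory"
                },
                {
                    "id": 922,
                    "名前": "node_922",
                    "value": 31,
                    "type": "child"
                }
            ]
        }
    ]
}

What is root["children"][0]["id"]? 642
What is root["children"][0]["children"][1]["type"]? "leaf"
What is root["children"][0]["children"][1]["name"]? "node_562"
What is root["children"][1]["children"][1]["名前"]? "node_922"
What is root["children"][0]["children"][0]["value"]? 2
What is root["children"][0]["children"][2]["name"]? "node_569"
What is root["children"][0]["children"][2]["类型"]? "leaf"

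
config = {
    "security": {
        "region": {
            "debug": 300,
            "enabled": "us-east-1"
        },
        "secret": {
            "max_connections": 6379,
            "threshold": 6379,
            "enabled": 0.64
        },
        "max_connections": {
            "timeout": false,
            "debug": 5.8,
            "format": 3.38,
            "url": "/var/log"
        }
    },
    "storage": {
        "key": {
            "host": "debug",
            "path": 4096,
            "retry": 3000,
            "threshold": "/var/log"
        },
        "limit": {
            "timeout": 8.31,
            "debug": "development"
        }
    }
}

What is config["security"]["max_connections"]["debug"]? 5.8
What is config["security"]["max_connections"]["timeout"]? False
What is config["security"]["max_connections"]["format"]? 3.38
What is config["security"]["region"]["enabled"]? "us-east-1"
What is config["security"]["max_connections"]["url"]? "/var/log"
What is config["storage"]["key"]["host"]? "debug"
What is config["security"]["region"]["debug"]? 300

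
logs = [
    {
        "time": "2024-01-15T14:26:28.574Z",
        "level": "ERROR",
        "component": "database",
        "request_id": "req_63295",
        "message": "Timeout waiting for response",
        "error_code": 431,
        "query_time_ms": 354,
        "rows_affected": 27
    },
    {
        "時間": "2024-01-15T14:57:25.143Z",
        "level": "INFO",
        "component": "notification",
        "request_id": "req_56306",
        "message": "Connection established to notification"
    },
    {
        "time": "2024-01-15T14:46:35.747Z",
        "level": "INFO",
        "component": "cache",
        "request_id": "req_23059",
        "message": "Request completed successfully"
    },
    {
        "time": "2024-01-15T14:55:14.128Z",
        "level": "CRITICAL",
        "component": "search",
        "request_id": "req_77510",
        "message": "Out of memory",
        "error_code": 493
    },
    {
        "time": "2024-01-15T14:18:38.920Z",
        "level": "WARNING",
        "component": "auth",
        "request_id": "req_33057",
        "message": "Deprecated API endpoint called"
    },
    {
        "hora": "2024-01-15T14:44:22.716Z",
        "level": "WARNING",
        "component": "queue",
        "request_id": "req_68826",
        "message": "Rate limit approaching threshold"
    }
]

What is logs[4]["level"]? "WARNING"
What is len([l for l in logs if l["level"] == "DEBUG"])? 0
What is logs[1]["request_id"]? "req_56306"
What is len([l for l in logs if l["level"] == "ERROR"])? 1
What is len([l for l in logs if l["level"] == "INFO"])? 2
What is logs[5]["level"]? "WARNING"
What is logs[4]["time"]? "2024-01-15T14:18:38.920Z"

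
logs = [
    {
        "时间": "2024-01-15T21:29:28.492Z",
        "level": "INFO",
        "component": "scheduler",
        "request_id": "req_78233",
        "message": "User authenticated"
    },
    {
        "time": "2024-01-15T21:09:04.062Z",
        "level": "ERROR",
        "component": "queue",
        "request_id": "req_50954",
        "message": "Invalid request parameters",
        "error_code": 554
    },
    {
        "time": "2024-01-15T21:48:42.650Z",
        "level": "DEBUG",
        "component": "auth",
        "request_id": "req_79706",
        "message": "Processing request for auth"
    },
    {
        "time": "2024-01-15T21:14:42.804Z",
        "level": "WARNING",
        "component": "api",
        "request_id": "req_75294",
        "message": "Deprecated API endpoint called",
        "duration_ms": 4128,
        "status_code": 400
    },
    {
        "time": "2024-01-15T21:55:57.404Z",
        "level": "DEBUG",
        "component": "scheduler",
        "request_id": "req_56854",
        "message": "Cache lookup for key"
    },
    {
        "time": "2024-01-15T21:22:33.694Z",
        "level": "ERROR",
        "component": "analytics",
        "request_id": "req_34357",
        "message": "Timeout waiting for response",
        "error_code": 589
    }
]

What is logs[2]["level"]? "DEBUG"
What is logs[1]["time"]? "2024-01-15T21:09:04.062Z"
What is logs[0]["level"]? "INFO"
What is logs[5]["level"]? "ERROR"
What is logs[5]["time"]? "2024-01-15T21:22:33.694Z"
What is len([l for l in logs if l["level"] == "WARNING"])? 1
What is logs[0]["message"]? "User authenticated"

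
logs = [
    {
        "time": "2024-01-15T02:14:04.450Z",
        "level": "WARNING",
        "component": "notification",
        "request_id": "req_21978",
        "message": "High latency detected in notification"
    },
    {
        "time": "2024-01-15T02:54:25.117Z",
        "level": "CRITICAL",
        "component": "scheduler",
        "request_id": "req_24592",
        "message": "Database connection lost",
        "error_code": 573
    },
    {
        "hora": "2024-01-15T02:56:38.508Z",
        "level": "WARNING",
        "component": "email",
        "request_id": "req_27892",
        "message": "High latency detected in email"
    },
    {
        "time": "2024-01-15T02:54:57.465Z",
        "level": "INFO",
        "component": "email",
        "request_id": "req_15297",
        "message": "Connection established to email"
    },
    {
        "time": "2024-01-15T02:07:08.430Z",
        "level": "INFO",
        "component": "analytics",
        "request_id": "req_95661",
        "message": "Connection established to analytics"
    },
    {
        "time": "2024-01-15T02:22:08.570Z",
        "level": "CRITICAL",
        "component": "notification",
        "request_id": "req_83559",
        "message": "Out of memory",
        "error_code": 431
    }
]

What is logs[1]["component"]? "scheduler"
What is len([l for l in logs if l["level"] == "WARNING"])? 2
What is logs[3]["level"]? "INFO"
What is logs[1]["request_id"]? "req_24592"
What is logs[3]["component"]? "email"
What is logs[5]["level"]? "CRITICAL"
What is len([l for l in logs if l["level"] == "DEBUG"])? 0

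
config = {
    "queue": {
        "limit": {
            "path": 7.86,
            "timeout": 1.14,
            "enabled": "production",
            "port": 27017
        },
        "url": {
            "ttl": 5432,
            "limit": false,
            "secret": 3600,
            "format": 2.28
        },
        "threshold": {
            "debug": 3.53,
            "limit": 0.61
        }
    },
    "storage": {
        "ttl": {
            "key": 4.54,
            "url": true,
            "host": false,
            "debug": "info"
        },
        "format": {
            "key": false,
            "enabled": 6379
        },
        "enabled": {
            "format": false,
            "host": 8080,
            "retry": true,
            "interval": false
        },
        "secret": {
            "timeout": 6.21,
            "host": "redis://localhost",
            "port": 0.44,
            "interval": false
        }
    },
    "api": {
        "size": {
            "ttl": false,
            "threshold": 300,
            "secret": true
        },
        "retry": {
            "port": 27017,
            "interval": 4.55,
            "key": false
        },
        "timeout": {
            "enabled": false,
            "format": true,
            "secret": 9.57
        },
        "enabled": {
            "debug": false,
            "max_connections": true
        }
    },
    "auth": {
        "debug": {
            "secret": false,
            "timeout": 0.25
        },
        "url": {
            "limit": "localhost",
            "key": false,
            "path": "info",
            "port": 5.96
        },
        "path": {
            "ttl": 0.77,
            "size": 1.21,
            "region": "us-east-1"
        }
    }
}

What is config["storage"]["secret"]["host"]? "redis://localhost"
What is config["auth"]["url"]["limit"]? "localhost"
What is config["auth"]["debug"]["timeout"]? 0.25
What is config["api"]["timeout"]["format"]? True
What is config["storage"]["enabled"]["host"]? 8080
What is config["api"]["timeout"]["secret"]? 9.57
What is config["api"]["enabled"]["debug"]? False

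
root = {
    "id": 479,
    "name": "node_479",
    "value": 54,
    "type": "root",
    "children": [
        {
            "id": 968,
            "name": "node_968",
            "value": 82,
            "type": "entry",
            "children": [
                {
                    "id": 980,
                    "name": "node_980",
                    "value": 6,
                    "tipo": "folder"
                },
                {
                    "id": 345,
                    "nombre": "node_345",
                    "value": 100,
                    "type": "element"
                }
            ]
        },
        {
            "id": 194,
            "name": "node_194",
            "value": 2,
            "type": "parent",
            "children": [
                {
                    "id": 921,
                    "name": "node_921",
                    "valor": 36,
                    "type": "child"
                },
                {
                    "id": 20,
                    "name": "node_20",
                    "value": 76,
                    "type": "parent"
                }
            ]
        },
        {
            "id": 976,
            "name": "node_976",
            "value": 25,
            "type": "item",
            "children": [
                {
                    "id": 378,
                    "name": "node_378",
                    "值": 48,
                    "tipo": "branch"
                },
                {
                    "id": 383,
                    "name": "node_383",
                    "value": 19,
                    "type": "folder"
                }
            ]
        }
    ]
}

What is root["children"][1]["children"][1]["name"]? "node_20"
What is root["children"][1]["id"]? 194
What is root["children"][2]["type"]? "item"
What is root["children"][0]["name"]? "node_968"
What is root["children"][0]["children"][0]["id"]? 980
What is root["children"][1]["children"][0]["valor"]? 36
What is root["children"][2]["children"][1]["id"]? 383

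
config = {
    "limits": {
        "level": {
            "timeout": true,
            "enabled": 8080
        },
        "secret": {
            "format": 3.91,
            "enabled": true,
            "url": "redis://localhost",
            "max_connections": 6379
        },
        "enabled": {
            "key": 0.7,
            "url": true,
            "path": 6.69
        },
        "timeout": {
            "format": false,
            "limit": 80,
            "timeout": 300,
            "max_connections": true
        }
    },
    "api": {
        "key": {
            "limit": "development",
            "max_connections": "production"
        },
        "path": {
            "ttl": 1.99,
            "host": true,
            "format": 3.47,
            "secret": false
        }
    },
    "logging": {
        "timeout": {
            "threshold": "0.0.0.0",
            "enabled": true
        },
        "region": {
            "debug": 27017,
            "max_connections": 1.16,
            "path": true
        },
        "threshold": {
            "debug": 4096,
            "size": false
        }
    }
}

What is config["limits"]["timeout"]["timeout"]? 300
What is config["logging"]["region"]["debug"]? 27017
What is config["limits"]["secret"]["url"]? "redis://localhost"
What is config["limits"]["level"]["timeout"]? True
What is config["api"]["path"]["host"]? True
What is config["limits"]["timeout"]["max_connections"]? True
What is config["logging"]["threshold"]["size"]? False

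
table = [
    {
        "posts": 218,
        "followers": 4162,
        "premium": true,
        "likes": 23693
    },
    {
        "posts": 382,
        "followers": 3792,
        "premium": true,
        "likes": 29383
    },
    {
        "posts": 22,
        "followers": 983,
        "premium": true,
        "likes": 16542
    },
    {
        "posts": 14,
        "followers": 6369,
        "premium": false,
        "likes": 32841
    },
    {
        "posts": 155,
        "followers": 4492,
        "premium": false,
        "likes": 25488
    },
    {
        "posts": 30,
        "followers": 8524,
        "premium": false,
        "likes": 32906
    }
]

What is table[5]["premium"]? False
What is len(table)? 6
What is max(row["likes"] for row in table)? 32906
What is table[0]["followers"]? 4162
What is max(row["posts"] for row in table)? 382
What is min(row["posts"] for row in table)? 14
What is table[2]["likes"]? 16542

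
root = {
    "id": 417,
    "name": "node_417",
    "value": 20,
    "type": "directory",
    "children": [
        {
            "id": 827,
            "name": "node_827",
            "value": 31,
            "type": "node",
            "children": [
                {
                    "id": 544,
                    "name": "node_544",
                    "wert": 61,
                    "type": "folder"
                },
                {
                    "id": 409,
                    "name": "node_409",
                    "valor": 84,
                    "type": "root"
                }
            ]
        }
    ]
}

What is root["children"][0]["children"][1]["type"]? "root"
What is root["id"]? 417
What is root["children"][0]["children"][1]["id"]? 409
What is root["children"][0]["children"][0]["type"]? "folder"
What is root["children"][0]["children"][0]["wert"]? 61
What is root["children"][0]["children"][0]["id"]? 544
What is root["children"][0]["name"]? "node_827"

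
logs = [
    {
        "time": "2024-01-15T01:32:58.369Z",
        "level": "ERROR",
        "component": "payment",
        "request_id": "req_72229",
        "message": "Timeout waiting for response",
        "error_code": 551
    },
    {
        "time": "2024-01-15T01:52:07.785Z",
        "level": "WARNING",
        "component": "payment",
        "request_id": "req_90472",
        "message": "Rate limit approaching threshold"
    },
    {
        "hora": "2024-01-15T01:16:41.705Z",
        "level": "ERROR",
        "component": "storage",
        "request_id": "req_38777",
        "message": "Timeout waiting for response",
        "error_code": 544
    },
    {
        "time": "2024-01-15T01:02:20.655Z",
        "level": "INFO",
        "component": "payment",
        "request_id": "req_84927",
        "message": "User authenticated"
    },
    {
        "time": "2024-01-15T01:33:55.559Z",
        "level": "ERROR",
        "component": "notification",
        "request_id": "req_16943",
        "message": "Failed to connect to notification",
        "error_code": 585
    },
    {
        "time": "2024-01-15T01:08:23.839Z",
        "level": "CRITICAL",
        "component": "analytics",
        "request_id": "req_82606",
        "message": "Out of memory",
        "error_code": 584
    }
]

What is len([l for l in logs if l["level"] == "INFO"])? 1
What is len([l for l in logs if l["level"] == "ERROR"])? 3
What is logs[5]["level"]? "CRITICAL"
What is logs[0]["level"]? "ERROR"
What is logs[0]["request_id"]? "req_72229"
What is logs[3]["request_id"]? "req_84927"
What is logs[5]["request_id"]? "req_82606"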